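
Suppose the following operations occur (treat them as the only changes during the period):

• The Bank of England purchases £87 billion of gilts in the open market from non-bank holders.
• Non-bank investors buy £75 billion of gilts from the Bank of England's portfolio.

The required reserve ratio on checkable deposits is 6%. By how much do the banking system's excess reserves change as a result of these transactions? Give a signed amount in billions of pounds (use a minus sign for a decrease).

Asset purchase (from non-banks) £87 billion: reserves +£87B, deposits +£87B.
Asset sale (to non-banks) £75 billion: reserves −£75B, deposits −£75B.
Totals: Δreserves = +£12B, Δdeposits = +£12B.
Δrequired reserves = 6% × +£12B = +£0.72B.
Δexcess reserves = Δreserves − Δrequired = +£12B − (+£0.72B) = +£11.28 billion.

+£11.28 billion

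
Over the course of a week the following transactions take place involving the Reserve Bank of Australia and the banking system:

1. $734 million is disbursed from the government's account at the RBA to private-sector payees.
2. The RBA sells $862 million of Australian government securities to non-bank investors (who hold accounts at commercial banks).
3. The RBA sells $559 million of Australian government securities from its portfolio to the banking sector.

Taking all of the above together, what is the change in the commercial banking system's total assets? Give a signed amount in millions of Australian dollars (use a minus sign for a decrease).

-$128 million

RBA balance sheet:
  Assets:      Securities −$1421M
  Liabilities: Bank reserves −$687M, Government deposits −$734M
Commercial banking system:
  Assets:      Reserves at CB −$687M, Securities +$559M
  Liabilities: Checkable deposits −$128M
Change in total bank assets = -$128 million.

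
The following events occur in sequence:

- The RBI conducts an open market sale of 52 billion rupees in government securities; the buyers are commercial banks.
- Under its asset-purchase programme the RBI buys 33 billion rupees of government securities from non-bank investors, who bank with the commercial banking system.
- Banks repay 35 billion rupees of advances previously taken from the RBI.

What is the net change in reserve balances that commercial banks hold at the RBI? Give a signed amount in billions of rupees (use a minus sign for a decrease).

RBI balance sheet:
  Assets:      Securities −19B, Loans to banks −35B
  Liabilities: Bank reserves −54B
Commercial banking system:
  Assets:      Reserves at CB −54B, Securities +52B
  Liabilities: Checkable deposits +33B, Borrowings from CB −35B
So the change in reserve balances that commercial banks hold at the RBI is -54 billion.

-54 billion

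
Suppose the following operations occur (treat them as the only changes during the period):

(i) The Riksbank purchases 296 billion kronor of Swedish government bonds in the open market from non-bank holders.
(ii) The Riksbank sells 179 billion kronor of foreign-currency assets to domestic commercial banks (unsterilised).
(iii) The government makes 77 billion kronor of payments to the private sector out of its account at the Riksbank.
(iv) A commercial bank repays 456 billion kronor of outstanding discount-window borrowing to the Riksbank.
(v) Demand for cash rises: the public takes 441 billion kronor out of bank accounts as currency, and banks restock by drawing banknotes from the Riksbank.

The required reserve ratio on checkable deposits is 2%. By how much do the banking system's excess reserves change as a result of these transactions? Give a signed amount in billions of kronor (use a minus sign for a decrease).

-701.64 billion

Asset purchase (from non-banks) 296 billion kronor: reserves +296B, deposits +296B.
FX sale 179 billion kronor: reserves −179B, deposits 0.
Government spending 77 billion kronor: reserves +77B, deposits +77B.
Discount-window repayment 456 billion kronor: reserves −456B, deposits 0.
Currency withdrawal 441 billion kronor: reserves −441B, deposits −441B.
Totals: Δreserves = −703B, Δdeposits = −68B.
Δrequired reserves = 2% × −68B = −1.36B.
Δexcess reserves = Δreserves − Δrequired = −703B − (−1.36B) = -701.64 billion.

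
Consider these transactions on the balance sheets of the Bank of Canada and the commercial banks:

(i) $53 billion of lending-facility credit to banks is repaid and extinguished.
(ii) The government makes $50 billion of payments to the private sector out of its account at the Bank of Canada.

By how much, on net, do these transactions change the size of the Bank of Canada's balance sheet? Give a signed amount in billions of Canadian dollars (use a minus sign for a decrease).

-$53 billion

Bank of Canada balance sheet:
  Assets:      Loans to banks −$53B
  Liabilities: Bank reserves −$3B, Government deposits −$50B
Change in total Bank of Canada assets = -$53 billion.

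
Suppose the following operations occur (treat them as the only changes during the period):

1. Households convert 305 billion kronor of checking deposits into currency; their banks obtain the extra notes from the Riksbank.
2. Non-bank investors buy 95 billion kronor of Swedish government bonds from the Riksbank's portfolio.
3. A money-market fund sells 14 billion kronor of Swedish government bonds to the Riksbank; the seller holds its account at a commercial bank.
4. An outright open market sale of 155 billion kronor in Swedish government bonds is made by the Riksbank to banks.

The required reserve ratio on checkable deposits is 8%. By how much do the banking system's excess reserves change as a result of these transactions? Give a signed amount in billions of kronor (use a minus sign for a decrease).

-510.12 billion

Currency withdrawal 305 billion kronor: reserves −305B, deposits −305B.
Asset sale (to non-banks) 95 billion kronor: reserves −95B, deposits −95B.
Asset purchase (from non-banks) 14 billion kronor: reserves +14B, deposits +14B.
OMO sale (to banks) 155 billion kronor: reserves −155B, deposits 0.
Totals: Δreserves = −541B, Δdeposits = −386B.
Δrequired reserves = 8% × −386B = −30.88B.
Δexcess reserves = Δreserves − Δrequired = −541B − (−30.88B) = -510.12 billion.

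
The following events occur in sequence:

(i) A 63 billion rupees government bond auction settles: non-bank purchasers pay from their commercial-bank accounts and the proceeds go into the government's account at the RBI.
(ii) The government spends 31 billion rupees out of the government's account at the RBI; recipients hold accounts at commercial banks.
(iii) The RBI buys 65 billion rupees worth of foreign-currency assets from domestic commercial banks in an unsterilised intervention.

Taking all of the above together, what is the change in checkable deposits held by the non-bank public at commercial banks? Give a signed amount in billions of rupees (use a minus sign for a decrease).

Government account inflow 63 billion rupees: non-bank counterparties' bank balances fall → −63B.
Government spending 31 billion rupees: non-bank counterparties' bank balances rise → +31B.
FX purchase 65 billion rupees: the counterparty is a bank, so public deposits are unchanged → 0.
Net: −63 + 31 + 0 = -32 billion.

-32 billion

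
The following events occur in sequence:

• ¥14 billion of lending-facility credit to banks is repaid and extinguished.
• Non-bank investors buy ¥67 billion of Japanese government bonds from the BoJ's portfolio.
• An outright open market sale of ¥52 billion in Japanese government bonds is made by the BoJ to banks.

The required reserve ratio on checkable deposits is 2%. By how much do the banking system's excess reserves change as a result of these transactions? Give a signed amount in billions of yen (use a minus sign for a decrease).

-¥131.66 billion

Discount-window repayment ¥14 billion: reserves −¥14B, deposits 0.
Asset sale (to non-banks) ¥67 billion: reserves −¥67B, deposits −¥67B.
OMO sale (to banks) ¥52 billion: reserves −¥52B, deposits 0.
Totals: Δreserves = −¥133B, Δdeposits = −¥67B.
Δrequired reserves = 2% × −¥67B = −¥1.34B.
Δexcess reserves = Δreserves − Δrequired = −¥133B − (−¥1.34B) = -¥131.66 billion.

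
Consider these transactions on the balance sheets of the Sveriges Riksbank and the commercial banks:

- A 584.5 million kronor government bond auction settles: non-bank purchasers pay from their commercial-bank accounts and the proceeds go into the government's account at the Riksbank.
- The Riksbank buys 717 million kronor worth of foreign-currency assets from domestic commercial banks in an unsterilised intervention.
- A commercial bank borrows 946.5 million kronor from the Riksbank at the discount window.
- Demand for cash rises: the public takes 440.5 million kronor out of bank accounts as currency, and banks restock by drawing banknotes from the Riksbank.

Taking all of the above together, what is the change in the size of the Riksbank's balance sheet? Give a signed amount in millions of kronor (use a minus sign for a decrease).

+1663.5 million

Government account inflow 584.5 million kronor: only the composition of liabilities changes → 0.
FX purchase 717 million kronor: a Riksbank asset is acquired → +717M.
Discount-window loan 946.5 million kronor: a Riksbank asset is acquired → +946.5M.
Currency withdrawal 440.5 million kronor: only the composition of liabilities changes → 0.
Net: 0 + 717 + 946.5 + 0 = +1663.5 million.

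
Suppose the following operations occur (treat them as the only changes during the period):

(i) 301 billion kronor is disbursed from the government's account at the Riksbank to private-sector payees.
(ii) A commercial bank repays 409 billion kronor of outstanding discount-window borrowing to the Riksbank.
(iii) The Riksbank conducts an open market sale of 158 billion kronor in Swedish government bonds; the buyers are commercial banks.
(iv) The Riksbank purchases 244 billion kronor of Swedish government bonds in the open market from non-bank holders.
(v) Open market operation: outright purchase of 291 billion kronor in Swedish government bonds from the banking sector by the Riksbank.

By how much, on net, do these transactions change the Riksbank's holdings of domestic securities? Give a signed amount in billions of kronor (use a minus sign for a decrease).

Riksbank balance sheet:
  Assets:      Securities +377B, Loans to banks −409B
  Liabilities: Bank reserves +269B, Government deposits −301B
So the change in the Riksbank's holdings of domestic securities is +377 billion.

+377 billion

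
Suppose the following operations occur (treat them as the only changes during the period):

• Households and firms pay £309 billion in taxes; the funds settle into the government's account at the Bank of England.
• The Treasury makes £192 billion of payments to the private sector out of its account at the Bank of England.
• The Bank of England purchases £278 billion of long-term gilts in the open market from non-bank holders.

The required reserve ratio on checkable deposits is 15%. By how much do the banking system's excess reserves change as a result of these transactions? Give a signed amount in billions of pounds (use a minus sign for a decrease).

Government account inflow £309 billion: reserves −£309B, deposits −£309B.
Government spending £192 billion: reserves +£192B, deposits +£192B.
Asset purchase (from non-banks) £278 billion: reserves +£278B, deposits +£278B.
Totals: Δreserves = +£161B, Δdeposits = +£161B.
Δrequired reserves = 15% × +£161B = +£24.15B.
Δexcess reserves = Δreserves − Δrequired = +£161B − (+£24.15B) = +£136.85 billion.

+£136.85 billion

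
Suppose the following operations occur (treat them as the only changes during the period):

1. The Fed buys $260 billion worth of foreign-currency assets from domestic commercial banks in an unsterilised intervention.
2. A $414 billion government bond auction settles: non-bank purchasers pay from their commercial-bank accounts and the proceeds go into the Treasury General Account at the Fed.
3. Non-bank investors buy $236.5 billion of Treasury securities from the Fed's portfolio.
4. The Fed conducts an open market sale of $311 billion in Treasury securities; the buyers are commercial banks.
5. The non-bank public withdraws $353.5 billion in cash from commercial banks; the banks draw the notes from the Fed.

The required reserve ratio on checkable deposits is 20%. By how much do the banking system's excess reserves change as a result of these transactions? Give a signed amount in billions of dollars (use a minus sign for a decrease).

FX purchase $260 billion: reserves +$260B, deposits 0.
Government account inflow $414 billion: reserves −$414B, deposits −$414B.
Asset sale (to non-banks) $236.5 billion: reserves −$236.5B, deposits −$236.5B.
OMO sale (to banks) $311 billion: reserves −$311B, deposits 0.
Currency withdrawal $353.5 billion: reserves −$353.5B, deposits −$353.5B.
Totals: Δreserves = −$1055B, Δdeposits = −$1004B.
Δrequired reserves = 20% × −$1004B = −$200.8B.
Δexcess reserves = Δreserves − Δrequired = −$1055B − (−$200.8B) = -$854.2 billion.

-$854.2 billion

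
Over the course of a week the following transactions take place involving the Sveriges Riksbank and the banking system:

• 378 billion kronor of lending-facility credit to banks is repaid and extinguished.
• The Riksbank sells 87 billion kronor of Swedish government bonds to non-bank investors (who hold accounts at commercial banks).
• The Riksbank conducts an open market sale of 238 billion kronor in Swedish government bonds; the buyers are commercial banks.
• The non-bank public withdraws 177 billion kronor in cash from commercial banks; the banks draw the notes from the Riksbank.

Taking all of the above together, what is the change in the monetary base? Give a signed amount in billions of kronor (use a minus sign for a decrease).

Riksbank balance sheet:
  Assets:      Securities −325B, Loans to banks −378B
  Liabilities: Bank reserves −880B, Currency in circulation +177B
Monetary base = currency + reserves: +177B + (−880B) = -703 billion.

-703 billion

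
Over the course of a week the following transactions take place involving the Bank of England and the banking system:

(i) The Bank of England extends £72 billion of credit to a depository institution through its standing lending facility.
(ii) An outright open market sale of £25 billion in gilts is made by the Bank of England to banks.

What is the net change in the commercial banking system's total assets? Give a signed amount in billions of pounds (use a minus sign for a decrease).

+£72 billion

Bank of England balance sheet:
  Assets:      Securities −£25B, Loans to banks +£72B
  Liabilities: Bank reserves +£47B
Commercial banking system:
  Assets:      Reserves at CB +£47B, Securities +£25B
  Liabilities: Borrowings from CB +£72B
Change in total bank assets = +£72 billion.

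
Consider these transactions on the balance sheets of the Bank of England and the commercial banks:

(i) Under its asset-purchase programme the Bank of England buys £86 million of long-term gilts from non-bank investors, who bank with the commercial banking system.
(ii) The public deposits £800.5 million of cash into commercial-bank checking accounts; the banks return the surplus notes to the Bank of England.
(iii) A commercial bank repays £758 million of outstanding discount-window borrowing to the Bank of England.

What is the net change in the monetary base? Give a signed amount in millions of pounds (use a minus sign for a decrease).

Bank of England balance sheet:
  Assets:      Securities +£86M, Loans to banks −£758M
  Liabilities: Bank reserves +£128.5M, Currency in circulation −£800.5M
Monetary base = currency + reserves: −£800.5M + (+£128.5M) = -£672 million.

-£672 million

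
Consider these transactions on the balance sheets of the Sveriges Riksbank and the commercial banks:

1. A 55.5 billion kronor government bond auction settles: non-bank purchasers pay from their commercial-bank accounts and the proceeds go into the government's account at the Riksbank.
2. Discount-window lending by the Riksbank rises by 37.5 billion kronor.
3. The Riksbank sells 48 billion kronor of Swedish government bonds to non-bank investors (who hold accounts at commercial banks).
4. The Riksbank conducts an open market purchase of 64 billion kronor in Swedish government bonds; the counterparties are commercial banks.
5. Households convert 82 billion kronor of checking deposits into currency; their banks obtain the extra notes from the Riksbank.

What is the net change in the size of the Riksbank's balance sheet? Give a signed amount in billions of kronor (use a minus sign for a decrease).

+53.5 billion

Government account inflow 55.5 billion kronor: only the composition of liabilities changes → 0.
Discount-window loan 37.5 billion kronor: a Riksbank asset is acquired → +37.5B.
Asset sale (to non-banks) 48 billion kronor: a Riksbank asset is shed → −48B.
OMO purchase (from banks) 64 billion kronor: a Riksbank asset is acquired → +64B.
Currency withdrawal 82 billion kronor: only the composition of liabilities changes → 0.
Net: 0 + 37.5 − 48 + 64 + 0 = +53.5 billion.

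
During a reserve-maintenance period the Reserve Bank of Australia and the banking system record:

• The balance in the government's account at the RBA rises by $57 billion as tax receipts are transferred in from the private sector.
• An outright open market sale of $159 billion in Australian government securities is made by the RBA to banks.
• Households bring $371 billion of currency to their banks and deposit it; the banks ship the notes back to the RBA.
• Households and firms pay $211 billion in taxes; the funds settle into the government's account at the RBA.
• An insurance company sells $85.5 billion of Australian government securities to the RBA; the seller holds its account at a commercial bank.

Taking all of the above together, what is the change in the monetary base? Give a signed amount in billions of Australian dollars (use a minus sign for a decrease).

-$341.5 billion

RBA balance sheet:
  Assets:      Securities −$73.5B
  Liabilities: Bank reserves +$29.5B, Currency in circulation −$371B, Government deposits +$268B
Commercial banking system:
  Assets:      Reserves at CB +$29.5B, Securities +$159B
  Liabilities: Checkable deposits +$188.5B
Monetary base = currency + reserves: −$371B + (+$29.5B) = -$341.5 billion.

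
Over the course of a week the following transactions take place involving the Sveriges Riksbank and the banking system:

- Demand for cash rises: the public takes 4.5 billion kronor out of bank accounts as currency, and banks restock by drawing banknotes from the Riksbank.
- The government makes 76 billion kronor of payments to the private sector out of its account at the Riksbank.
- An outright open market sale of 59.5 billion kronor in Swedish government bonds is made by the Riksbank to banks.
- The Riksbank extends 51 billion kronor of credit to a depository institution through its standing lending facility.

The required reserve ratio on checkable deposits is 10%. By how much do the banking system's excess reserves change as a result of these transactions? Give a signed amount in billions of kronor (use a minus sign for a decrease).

Currency withdrawal 4.5 billion kronor: reserves −4.5B, deposits −4.5B.
Government spending 76 billion kronor: reserves +76B, deposits +76B.
OMO sale (to banks) 59.5 billion kronor: reserves −59.5B, deposits 0.
Discount-window loan 51 billion kronor: reserves +51B, deposits 0.
Totals: Δreserves = +63B, Δdeposits = +71.5B.
Δrequired reserves = 10% × +71.5B = +7.15B.
Δexcess reserves = Δreserves − Δrequired = +63B − (+7.15B) = +55.85 billion.

+55.85 billion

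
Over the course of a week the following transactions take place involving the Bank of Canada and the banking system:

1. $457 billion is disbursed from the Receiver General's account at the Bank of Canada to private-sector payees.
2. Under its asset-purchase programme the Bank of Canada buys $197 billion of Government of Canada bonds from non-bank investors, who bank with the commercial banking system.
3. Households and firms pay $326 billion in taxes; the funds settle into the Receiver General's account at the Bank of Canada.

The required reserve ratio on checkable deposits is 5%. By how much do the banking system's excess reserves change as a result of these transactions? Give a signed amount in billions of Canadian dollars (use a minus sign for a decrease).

Government spending $457 billion: reserves +$457B, deposits +$457B.
Asset purchase (from non-banks) $197 billion: reserves +$197B, deposits +$197B.
Government account inflow $326 billion: reserves −$326B, deposits −$326B.
Totals: Δreserves = +$328B, Δdeposits = +$328B.
Δrequired reserves = 5% × +$328B = +$16.4B.
Δexcess reserves = Δreserves − Δrequired = +$328B − (+$16.4B) = +$311.6 billion.

+$311.6 billion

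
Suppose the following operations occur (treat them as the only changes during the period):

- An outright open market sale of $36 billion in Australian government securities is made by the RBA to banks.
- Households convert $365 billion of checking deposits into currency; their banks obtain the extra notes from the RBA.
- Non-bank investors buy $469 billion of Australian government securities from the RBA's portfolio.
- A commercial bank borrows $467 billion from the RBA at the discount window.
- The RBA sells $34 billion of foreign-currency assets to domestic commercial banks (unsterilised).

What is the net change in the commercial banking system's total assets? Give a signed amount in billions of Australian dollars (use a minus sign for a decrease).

RBA balance sheet:
  Assets:      Securities −$505B, Loans to banks +$467B, Foreign assets −$34B
  Liabilities: Bank reserves −$437B, Currency in circulation +$365B
Commercial banking system:
  Assets:      Reserves at CB −$437B, Securities +$36B, Foreign assets +$34B
  Liabilities: Checkable deposits −$834B, Borrowings from CB +$467B
Change in total bank assets = -$367 billion.

-$367 billion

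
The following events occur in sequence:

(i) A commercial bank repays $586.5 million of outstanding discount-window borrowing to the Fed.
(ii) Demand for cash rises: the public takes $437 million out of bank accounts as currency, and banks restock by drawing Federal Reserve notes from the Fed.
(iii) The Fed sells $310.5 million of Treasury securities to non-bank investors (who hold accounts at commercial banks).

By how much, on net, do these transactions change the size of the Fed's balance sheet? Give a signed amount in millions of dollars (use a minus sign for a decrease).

Fed balance sheet:
  Assets:      Securities −$310.5M, Loans to banks −$586.5M
  Liabilities: Bank reserves −$1334M, Currency in circulation +$437M
Change in total Fed assets = -$897 million.

-$897 million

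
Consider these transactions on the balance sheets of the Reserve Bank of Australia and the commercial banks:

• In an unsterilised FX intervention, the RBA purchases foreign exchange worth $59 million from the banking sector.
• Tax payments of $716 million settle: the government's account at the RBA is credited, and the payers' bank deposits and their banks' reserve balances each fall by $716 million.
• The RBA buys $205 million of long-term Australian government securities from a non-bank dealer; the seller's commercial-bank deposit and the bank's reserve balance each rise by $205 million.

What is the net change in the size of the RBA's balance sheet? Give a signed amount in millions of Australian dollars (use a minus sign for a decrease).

RBA balance sheet:
  Assets:      Securities +$205M, Foreign assets +$59M
  Liabilities: Bank reserves −$452M, Government deposits +$716M
Commercial banking system:
  Assets:      Reserves at CB −$452M, Foreign assets −$59M
  Liabilities: Checkable deposits −$511M
Change in total RBA assets = +$264 million.

+$264 million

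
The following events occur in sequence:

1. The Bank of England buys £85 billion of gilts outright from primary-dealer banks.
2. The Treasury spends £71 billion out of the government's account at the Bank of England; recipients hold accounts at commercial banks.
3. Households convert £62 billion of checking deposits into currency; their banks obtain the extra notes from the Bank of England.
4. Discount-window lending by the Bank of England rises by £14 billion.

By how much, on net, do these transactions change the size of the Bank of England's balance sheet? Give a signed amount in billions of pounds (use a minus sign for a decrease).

OMO purchase (from banks) £85 billion: a Bank of England asset is acquired → +£85B.
Government spending £71 billion: only the composition of liabilities changes → 0.
Currency withdrawal £62 billion: only the composition of liabilities changes → 0.
Discount-window loan £14 billion: a Bank of England asset is acquired → +£14B.
Net: 85 + 0 + 0 + 14 = +£99 billion.

+£99 billion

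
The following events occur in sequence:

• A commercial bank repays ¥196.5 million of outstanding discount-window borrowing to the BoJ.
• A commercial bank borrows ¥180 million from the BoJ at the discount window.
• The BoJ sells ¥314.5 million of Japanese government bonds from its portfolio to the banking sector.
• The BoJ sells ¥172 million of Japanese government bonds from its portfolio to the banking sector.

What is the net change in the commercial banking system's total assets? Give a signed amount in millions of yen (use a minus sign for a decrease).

-¥16.5 million

BoJ balance sheet:
  Assets:      Securities −¥486.5M, Loans to banks −¥16.5M
  Liabilities: Bank reserves −¥503M
Commercial banking system:
  Assets:      Reserves at CB −¥503M, Securities +¥486.5M
  Liabilities: Borrowings from CB −¥16.5M
Change in total bank assets = -¥16.5 million.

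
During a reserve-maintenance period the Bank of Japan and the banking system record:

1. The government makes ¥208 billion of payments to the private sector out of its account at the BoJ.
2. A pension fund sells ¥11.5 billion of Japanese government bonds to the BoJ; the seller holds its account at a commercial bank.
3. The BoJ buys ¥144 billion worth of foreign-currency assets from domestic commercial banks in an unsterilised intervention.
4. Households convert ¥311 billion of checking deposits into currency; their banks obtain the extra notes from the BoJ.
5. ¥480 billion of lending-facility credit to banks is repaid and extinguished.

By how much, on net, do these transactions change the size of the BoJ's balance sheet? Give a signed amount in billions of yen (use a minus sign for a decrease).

-¥324.5 billion

BoJ balance sheet:
  Assets:      Securities +¥11.5B, Loans to banks −¥480B, Foreign assets +¥144B
  Liabilities: Bank reserves −¥427.5B, Currency in circulation +¥311B, Government deposits −¥208B
Change in total BoJ assets = -¥324.5 billion.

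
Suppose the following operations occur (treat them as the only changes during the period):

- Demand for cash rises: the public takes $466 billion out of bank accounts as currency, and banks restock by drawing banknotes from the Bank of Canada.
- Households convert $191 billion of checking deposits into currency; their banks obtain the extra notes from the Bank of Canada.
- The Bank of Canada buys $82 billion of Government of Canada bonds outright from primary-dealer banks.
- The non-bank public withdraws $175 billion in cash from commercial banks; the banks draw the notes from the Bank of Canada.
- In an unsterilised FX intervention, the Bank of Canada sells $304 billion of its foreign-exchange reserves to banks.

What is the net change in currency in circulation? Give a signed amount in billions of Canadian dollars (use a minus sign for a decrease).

+$832 billion

Bank of Canada balance sheet:
  Assets:      Securities +$82B, Foreign assets −$304B
  Liabilities: Bank reserves −$1054B, Currency in circulation +$832B
Commercial banking system:
  Assets:      Reserves at CB −$1054B, Securities −$82B, Foreign assets +$304B
  Liabilities: Checkable deposits −$832B
So the change in currency in circulation is +$832 billion.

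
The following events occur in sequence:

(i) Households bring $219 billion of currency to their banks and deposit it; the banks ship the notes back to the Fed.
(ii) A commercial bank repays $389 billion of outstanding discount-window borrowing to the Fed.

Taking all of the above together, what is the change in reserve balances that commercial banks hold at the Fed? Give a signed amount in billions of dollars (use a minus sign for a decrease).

-$170 billion

Fed balance sheet:
  Assets:      Loans to banks −$389B
  Liabilities: Bank reserves −$170B, Currency in circulation −$219B
Commercial banking system:
  Assets:      Reserves at CB −$170B
  Liabilities: Checkable deposits +$219B, Borrowings from CB −$389B
So the change in reserve balances that commercial banks hold at the Fed is -$170 billion.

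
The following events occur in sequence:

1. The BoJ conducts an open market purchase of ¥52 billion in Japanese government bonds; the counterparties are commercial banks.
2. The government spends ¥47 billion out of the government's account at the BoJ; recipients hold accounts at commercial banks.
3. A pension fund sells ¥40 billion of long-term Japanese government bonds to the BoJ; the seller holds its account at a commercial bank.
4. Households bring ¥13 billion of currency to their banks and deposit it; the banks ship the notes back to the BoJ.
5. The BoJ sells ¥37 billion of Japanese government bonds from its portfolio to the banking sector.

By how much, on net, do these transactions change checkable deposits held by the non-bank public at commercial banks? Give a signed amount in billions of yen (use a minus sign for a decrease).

+¥100 billion

OMO purchase (from banks) ¥52 billion: the counterparty is a bank, so public deposits are unchanged → 0.
Government spending ¥47 billion: non-bank counterparties' bank balances rise → +¥47B.
Asset purchase (from non-banks) ¥40 billion: non-bank counterparties' bank balances rise → +¥40B.
Currency deposit ¥13 billion: non-bank counterparties' bank balances rise → +¥13B.
OMO sale (to banks) ¥37 billion: the counterparty is a bank, so public deposits are unchanged → 0.
Net: 0 + 47 + 40 + 13 + 0 = +¥100 billion.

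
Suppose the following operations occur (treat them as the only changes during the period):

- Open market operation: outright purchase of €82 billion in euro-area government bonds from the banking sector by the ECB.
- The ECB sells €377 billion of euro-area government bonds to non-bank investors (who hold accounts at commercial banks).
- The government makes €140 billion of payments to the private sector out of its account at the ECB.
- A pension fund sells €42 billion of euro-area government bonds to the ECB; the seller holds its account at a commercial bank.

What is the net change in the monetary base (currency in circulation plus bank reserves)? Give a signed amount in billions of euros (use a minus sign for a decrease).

-€113 billion

OMO purchase (from banks) €82 billion: ECB balance sheet expands → +€82B.
Asset sale (to non-banks) €377 billion: ECB balance sheet contracts → −€377B.
Government spending €140 billion: a non-base liability converts back to reserves → +€140B.
Asset purchase (from non-banks) €42 billion: ECB balance sheet expands → +€42B.
Net: 82 − 377 + 140 + 42 = -€113 billion.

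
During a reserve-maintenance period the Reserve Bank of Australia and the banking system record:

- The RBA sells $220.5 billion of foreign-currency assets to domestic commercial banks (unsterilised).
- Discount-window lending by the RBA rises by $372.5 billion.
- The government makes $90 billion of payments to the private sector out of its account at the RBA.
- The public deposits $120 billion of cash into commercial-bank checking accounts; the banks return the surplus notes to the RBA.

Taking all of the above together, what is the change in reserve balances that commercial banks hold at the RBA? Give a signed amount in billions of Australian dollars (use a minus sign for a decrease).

+$362 billion

RBA balance sheet:
  Assets:      Loans to banks +$372.5B, Foreign assets −$220.5B
  Liabilities: Bank reserves +$362B, Currency in circulation −$120B, Government deposits −$90B
Commercial banking system:
  Assets:      Reserves at CB +$362B, Foreign assets +$220.5B
  Liabilities: Checkable deposits +$210B, Borrowings from CB +$372.5B
So the change in reserve balances that commercial banks hold at the RBA is +$362 billion.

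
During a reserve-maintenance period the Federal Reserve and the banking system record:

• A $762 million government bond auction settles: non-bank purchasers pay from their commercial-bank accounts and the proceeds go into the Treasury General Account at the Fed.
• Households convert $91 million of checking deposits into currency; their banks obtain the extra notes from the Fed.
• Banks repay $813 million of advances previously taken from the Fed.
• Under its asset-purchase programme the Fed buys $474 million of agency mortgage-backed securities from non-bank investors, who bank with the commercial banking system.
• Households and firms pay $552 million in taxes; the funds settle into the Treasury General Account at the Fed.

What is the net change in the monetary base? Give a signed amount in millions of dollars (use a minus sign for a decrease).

-$1653 million

Government account inflow $762 million: reserves shift to a non-base liability → −$762M.
Currency withdrawal $91 million: just a shift between currency and reserves — both are base money → 0.
Discount-window repayment $813 million: Fed balance sheet contracts → −$813M.
Asset purchase (from non-banks) $474 million: Fed balance sheet expands → +$474M.
Government account inflow $552 million: reserves shift to a non-base liability → −$552M.
Net: −762 + 0 − 813 + 474 − 552 = -$1653 million.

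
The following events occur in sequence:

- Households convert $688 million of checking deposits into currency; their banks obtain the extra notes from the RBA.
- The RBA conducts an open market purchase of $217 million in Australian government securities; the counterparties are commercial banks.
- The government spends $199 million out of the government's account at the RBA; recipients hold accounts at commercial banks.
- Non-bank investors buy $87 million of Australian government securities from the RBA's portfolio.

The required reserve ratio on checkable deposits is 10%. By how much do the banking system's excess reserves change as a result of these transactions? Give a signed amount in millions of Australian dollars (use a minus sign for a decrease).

Currency withdrawal $688 million: reserves −$688M, deposits −$688M.
OMO purchase (from banks) $217 million: reserves +$217M, deposits 0.
Government spending $199 million: reserves +$199M, deposits +$199M.
Asset sale (to non-banks) $87 million: reserves −$87M, deposits −$87M.
Totals: Δreserves = −$359M, Δdeposits = −$576M.
Δrequired reserves = 10% × −$576M = −$57.6M.
Δexcess reserves = Δreserves − Δrequired = −$359M − (−$57.6M) = -$301.4 million.

-$301.4 million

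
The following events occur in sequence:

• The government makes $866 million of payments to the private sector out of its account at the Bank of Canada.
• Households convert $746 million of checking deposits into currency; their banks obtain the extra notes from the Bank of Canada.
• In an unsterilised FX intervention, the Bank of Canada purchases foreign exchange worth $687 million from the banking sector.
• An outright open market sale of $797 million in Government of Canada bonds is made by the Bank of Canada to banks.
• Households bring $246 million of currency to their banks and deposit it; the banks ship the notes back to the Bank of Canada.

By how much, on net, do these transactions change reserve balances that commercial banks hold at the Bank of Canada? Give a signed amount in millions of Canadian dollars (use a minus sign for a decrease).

+$256 million

Government spending $866 million: government payments flow into bank reserve accounts → +$866M.
Currency withdrawal $746 million: banks swap reserves for currency → −$746M.
FX purchase $687 million: the Bank of Canada pays by crediting reserve accounts → +$687M.
OMO sale (to banks) $797 million: the buying banks pay out of their reserve balances → −$797M.
Currency deposit $246 million: returned notes are swapped for reserve credit → +$246M.
Net: 866 − 746 + 687 − 797 + 246 = +$256 million.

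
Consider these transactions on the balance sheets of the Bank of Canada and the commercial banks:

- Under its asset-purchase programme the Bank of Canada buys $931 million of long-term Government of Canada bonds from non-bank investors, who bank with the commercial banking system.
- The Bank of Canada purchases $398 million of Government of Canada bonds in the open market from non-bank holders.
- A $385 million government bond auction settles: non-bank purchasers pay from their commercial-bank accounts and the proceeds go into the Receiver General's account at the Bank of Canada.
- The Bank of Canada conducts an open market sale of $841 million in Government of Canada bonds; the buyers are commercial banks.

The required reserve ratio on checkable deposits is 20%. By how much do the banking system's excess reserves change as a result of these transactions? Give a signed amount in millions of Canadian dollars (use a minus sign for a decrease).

Asset purchase (from non-banks) $931 million: reserves +$931M, deposits +$931M.
Asset purchase (from non-banks) $398 million: reserves +$398M, deposits +$398M.
Government account inflow $385 million: reserves −$385M, deposits −$385M.
OMO sale (to banks) $841 million: reserves −$841M, deposits 0.
Totals: Δreserves = +$103M, Δdeposits = +$944M.
Δrequired reserves = 20% × +$944M = +$188.8M.
Δexcess reserves = Δreserves − Δrequired = +$103M − (+$188.8M) = -$85.8 million.

-$85.8 million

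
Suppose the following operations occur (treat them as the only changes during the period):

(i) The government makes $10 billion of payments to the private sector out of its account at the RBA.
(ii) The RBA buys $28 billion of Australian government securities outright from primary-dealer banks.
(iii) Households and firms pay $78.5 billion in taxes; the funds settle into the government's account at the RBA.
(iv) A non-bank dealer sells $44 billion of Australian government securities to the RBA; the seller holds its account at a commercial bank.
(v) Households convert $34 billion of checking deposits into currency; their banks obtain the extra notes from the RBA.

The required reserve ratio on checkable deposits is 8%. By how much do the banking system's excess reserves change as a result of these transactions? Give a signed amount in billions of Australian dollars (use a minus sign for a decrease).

-$25.82 billion

Government spending $10 billion: reserves +$10B, deposits +$10B.
OMO purchase (from banks) $28 billion: reserves +$28B, deposits 0.
Government account inflow $78.5 billion: reserves −$78.5B, deposits −$78.5B.
Asset purchase (from non-banks) $44 billion: reserves +$44B, deposits +$44B.
Currency withdrawal $34 billion: reserves −$34B, deposits −$34B.
Totals: Δreserves = −$30.5B, Δdeposits = −$58.5B.
Δrequired reserves = 8% × −$58.5B = −$4.68B.
Δexcess reserves = Δreserves − Δrequired = −$30.5B − (−$4.68B) = -$25.82 billion.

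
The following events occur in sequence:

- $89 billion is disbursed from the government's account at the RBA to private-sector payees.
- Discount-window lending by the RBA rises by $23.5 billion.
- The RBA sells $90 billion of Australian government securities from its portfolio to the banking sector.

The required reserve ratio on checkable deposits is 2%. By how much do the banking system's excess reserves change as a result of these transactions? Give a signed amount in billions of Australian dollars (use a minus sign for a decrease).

+$20.72 billion

Government spending $89 billion: reserves +$89B, deposits +$89B.
Discount-window loan $23.5 billion: reserves +$23.5B, deposits 0.
OMO sale (to banks) $90 billion: reserves −$90B, deposits 0.
Totals: Δreserves = +$22.5B, Δdeposits = +$89B.
Δrequired reserves = 2% × +$89B = +$1.78B.
Δexcess reserves = Δreserves − Δrequired = +$22.5B − (+$1.78B) = +$20.72 billion.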